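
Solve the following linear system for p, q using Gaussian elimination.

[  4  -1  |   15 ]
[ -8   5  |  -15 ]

Forward elimination on [A|b]:
R2 <- R2 - (-2)*R1:  [  0   3  15 ]
Row echelon form:
[ 4  -1  |  15 ]
[ 0   3  |  15 ]
Back-substitution:
q = (15) / 3 = 5
p = (15 - (-1)*(5)) / 4 = 5

(5, 5)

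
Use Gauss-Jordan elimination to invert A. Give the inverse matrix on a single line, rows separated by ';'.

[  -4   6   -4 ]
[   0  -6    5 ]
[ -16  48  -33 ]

Gauss-Jordan on [A | I]:
R1 <- (1/-4)*R1:  [    1  -3/2     1  |  -1/4     0     0 ]
R3 <- R3 - (-16)*R1:  [   0   24  -17  |   -4    0    1 ]
R2 <- (1/-6)*R2:  [    0     1  -5/6  |     0  -1/6     0 ]
R1 <- R1 - (-3/2)*R2:  [    1     0  -1/4  |  -1/4  -1/4     0 ]
R3 <- R3 - (24)*R2:  [  0   0   3  |  -4   4   1 ]
R3 <- (1/3)*R3:  [    0     0     1  |  -4/3   4/3   1/3 ]
R1 <- R1 - (-1/4)*R3:  [     1      0      0  |  -7/12   1/12   1/12 ]
R2 <- R2 - (-5/6)*R3:  [     0      1      0  |  -10/9  17/18   5/18 ]
Right block of [I | A^{-1}] is the inverse:
[ -7/12   1/12  1/12 ]
[ -10/9  17/18  5/18 ]
[  -4/3    4/3   1/3 ]

inverse = [-7/12 1/12 1/12; -10/9 17/18 5/18; -4/3 4/3 1/3]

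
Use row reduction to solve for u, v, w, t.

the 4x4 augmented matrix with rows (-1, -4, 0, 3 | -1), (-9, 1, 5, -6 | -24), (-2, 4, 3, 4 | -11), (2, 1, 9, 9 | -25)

Forward elimination on [A|b]:
R2 <- R2 - (9)*R1:  [   0   37    5  -33  -15 ]
R3 <- R3 - (2)*R1:  [  0  12   3  -2  -9 ]
R4 <- R4 - (-2)*R1:  [   0   -7    9   15  -27 ]
R3 <- R3 - (12/37)*R2:  [       0        0    51/37   322/37  -153/37 ]
R4 <- R4 - (-7/37)*R2:  [        0         0    368/37    324/37  -1104/37 ]
R4 <- R4 - (368/51)*R3:  [        0         0         0  -2756/51         0 ]
Row echelon form:
[ -1  -4      0         3  |       -1 ]
[  0  37      5       -33  |      -15 ]
[  0   0  51/37    322/37  |  -153/37 ]
[  0   0      0  -2756/51  |        0 ]
Back-substitution:
t = (0) / (-2756/51) = 0
w = (-153/37 - (322/37)*(0)) / (51/37) = -3
v = (-15 - (5)*(-3) - (-33)*(0)) / 37 = 0
u = (-1 - (-4)*(0) - (3)*(0)) / -1 = 1

(1, 0, -3, 0)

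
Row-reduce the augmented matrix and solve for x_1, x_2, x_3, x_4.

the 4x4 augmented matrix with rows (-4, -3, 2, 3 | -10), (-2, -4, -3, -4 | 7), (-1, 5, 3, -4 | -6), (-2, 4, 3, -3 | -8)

Forward elimination on [A|b]:
R2 <- R2 - (1/2)*R1:  [     0   -5/2     -4  -11/2     12 ]
R3 <- R3 - (1/4)*R1:  [     0   23/4    5/2  -19/4   -7/2 ]
R4 <- R4 - (1/2)*R1:  [    0  11/2     2  -9/2    -3 ]
R3 <- R3 - (-23/10)*R2:  [      0       0  -67/10   -87/5  241/10 ]
R4 <- R4 - (-11/5)*R2:  [     0      0  -34/5  -83/5  117/5 ]
R4 <- R4 - (68/67)*R3:  [      0       0       0   71/67  -71/67 ]
Row echelon form:
[ -4    -3       2      3  |     -10 ]
[  0  -5/2      -4  -11/2  |      12 ]
[  0     0  -67/10  -87/5  |  241/10 ]
[  0     0       0  71/67  |  -71/67 ]
Back-substitution:
x_4 = (-71/67) / (71/67) = -1
x_3 = (241/10 - (-87/5)*(-1)) / (-67/10) = -1
x_2 = (12 - (-4)*(-1) - (-11/2)*(-1)) / (-5/2) = -1
x_1 = (-10 - (-3)*(-1) - (2)*(-1) - (3)*(-1)) / -4 = 2

(2, -1, -1, -1)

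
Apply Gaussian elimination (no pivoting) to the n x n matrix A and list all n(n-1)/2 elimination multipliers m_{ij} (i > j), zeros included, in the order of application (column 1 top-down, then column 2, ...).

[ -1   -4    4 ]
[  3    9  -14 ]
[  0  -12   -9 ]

multipliers: -3, 0, 4

Forward elimination:
R2 <- R2 - (-3)*R1:  [  0  -3  -2 ]
R3: entry in column 1 is already 0 -> m_{31} = 0 (no row operation needed)
R3 <- R3 - (4)*R2:  [  0   0  -1 ]
Multipliers (in order of application): m_{21} = -3, m_{31} = 0, m_{32} = 4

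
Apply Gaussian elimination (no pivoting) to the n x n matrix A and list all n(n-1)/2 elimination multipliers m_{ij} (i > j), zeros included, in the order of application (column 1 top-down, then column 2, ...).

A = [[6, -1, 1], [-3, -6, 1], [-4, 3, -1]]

multipliers: -1/2, -2/3, -14/39

Forward elimination:
R2 <- R2 - (-1/2)*R1:  [     0  -13/2    3/2 ]
R3 <- R3 - (-2/3)*R1:  [    0   7/3  -1/3 ]
R3 <- R3 - (-14/39)*R2:  [    0     0  8/39 ]
Multipliers (in order of application): m_{21} = -1/2, m_{31} = -2/3, m_{32} = -14/39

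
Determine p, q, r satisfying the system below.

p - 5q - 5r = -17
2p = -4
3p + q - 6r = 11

(-2, 5, -2)

Forward elimination on [A|b]:
R2 <- R2 - (2)*R1:  [  0  10  10  30 ]
R3 <- R3 - (3)*R1:  [  0  16   9  62 ]
R3 <- R3 - (8/5)*R2:  [  0   0  -7  14 ]
Row echelon form:
[ 1  -5  -5  |  -17 ]
[ 0  10  10  |   30 ]
[ 0   0  -7  |   14 ]
Back-substitution:
r = (14) / -7 = -2
q = (30 - (10)*(-2)) / 10 = 5
p = (-17 - (-5)*(5) - (-5)*(-2)) / 1 = -2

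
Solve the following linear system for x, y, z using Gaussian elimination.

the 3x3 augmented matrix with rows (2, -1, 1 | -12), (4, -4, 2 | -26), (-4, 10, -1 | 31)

(-5, 1, -1)

Forward elimination on [A|b]:
R2 <- R2 - (2)*R1:  [  0  -2   0  -2 ]
R3 <- R3 - (-2)*R1:  [ 0  8  1  7 ]
R3 <- R3 - (-4)*R2:  [  0   0   1  -1 ]
Row echelon form:
[ 2  -1  1  |  -12 ]
[ 0  -2  0  |   -2 ]
[ 0   0  1  |   -1 ]
Back-substitution:
z = (-1) / 1 = -1
y = (-2) / -2 = 1
x = (-12 - (-1)*(1) - (1)*(-1)) / 2 = -5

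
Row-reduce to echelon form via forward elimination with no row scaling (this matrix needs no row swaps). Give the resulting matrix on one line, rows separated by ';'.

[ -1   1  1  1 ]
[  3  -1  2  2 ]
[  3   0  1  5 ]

REF = [-1 1 1 1; 0 2 5 5; 0 0 -7/2 1/2]

Forward elimination:
R2 <- R2 - (-3)*R1:  [ 0  2  5  5 ]
R3 <- R3 - (-3)*R1:  [ 0  3  4  8 ]
R3 <- R3 - (3/2)*R2:  [    0     0  -7/2   1/2 ]
Row echelon form:
[ -1  1     1    1 ]
[  0  2     5    5 ]
[  0  0  -7/2  1/2 ]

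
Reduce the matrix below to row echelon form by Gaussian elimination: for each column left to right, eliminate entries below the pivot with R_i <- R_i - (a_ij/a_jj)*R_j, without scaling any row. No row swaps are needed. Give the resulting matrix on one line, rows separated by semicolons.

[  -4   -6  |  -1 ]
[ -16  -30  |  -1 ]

REF = [-4 -6 -1; 0 -6 3]

Forward elimination:
R2 <- R2 - (4)*R1:  [  0  -6   3 ]
Row echelon form:
[ -4  -6  |  -1 ]
[  0  -6  |   3 ]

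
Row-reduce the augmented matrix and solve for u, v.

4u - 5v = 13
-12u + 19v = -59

Forward elimination on [A|b]:
R2 <- R2 - (-3)*R1:  [   0    4  -20 ]
Row echelon form:
[ 4  -5  |   13 ]
[ 0   4  |  -20 ]
Back-substitution:
v = (-20) / 4 = -5
u = (13 - (-5)*(-5)) / 4 = -3

(-3, -5)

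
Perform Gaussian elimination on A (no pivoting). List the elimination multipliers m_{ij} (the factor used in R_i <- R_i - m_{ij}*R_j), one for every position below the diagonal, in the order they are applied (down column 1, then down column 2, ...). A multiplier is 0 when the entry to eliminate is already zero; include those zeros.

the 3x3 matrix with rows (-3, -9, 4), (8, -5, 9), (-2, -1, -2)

Forward elimination:
R2 <- R2 - (-8/3)*R1:  [    0   -29  59/3 ]
R3 <- R3 - (2/3)*R1:  [     0      5  -14/3 ]
R3 <- R3 - (-5/29)*R2:  [      0       0  -37/29 ]
Multipliers (in order of application): m_{21} = -8/3, m_{31} = 2/3, m_{32} = -5/29

multipliers: -8/3, 2/3, -5/29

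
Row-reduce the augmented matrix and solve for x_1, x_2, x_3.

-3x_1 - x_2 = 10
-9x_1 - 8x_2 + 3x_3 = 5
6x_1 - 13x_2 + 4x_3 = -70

(-4, 2, -5)

Forward elimination on [A|b]:
R2 <- R2 - (3)*R1:  [   0   -5    3  -25 ]
R3 <- R3 - (-2)*R1:  [   0  -15    4  -50 ]
R3 <- R3 - (3)*R2:  [  0   0  -5  25 ]
Row echelon form:
[ -3  -1   0  |   10 ]
[  0  -5   3  |  -25 ]
[  0   0  -5  |   25 ]
Back-substitution:
x_3 = (25) / -5 = -5
x_2 = (-25 - (3)*(-5)) / -5 = 2
x_1 = (10 - (-1)*(2)) / -3 = -4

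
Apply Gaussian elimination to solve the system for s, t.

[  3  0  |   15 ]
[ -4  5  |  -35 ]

(5, -3)

Forward elimination on [A|b]:
R2 <- R2 - (-4/3)*R1:  [   0    5  -15 ]
Row echelon form:
[ 3  0  |   15 ]
[ 0  5  |  -15 ]
Back-substitution:
t = (-15) / 5 = -3
s = (15) / 3 = 5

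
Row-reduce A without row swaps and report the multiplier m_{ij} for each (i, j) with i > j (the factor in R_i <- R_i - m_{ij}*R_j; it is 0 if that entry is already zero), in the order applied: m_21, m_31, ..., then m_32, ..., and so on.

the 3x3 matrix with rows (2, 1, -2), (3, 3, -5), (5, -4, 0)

Forward elimination:
R2 <- R2 - (3/2)*R1:  [   0  3/2   -2 ]
R3 <- R3 - (5/2)*R1:  [     0  -13/2      5 ]
R3 <- R3 - (-13/3)*R2:  [     0      0  -11/3 ]
Multipliers (in order of application): m_{21} = 3/2, m_{31} = 5/2, m_{32} = -13/3

multipliers: 3/2, 5/2, -13/3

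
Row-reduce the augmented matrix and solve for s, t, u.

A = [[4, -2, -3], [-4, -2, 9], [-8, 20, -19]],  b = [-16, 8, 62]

(0, 5, 2)

Forward elimination on [A|b]:
R2 <- R2 - (-1)*R1:  [  0  -4   6  -8 ]
R3 <- R3 - (-2)*R1:  [   0   16  -25   30 ]
R3 <- R3 - (-4)*R2:  [  0   0  -1  -2 ]
Row echelon form:
[ 4  -2  -3  |  -16 ]
[ 0  -4   6  |   -8 ]
[ 0   0  -1  |   -2 ]
Back-substitution:
u = (-2) / -1 = 2
t = (-8 - (6)*(2)) / -4 = 5
s = (-16 - (-2)*(5) - (-3)*(2)) / 4 = 0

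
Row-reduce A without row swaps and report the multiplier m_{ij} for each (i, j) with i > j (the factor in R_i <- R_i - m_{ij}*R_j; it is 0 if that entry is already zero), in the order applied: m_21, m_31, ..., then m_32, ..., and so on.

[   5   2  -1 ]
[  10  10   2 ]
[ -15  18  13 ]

multipliers: 2, -3, 4

Forward elimination:
R2 <- R2 - (2)*R1:  [ 0  6  4 ]
R3 <- R3 - (-3)*R1:  [  0  24  10 ]
R3 <- R3 - (4)*R2:  [  0   0  -6 ]
Multipliers (in order of application): m_{21} = 2, m_{31} = -3, m_{32} = 4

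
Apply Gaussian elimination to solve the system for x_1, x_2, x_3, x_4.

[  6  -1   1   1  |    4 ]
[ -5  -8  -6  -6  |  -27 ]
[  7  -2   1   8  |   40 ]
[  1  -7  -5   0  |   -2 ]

(-1, -2, 3, 5)

Forward elimination on [A|b]:
R2 <- R2 - (-5/6)*R1:  [     0  -53/6  -31/6  -31/6  -71/3 ]
R3 <- R3 - (7/6)*R1:  [     0   -5/6   -1/6   41/6  106/3 ]
R4 <- R4 - (1/6)*R1:  [     0  -41/6  -31/6   -1/6   -8/3 ]
R3 <- R3 - (5/53)*R2:  [       0        0    17/53   388/53  1991/53 ]
R4 <- R4 - (41/53)*R2:  [      0       0  -62/53  203/53  829/53 ]
R4 <- R4 - (-62/17)*R3:  [       0        0        0   519/17  2595/17 ]
Row echelon form:
[ 6     -1      1       1  |        4 ]
[ 0  -53/6  -31/6   -31/6  |    -71/3 ]
[ 0      0  17/53  388/53  |  1991/53 ]
[ 0      0      0  519/17  |  2595/17 ]
Back-substitution:
x_4 = (2595/17) / (519/17) = 5
x_3 = (1991/53 - (388/53)*(5)) / (17/53) = 3
x_2 = (-71/3 - (-31/6)*(3) - (-31/6)*(5)) / (-53/6) = -2
x_1 = (4 - (-1)*(-2) - (1)*(3) - (1)*(5)) / 6 = -1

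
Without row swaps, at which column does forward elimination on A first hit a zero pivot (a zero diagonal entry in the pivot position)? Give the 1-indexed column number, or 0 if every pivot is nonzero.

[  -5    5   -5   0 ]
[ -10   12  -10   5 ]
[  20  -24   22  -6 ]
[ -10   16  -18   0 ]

first zero-pivot column = 0

Naive forward elimination:
R2 <- R2 - (2)*R1:  [ 0  2  0  5 ]
R3 <- R3 - (-4)*R1:  [  0  -4   2  -6 ]
R4 <- R4 - (2)*R1:  [  0   6  -8   0 ]
R3 <- R3 - (-2)*R2:  [ 0  0  2  4 ]
R4 <- R4 - (3)*R2:  [   0    0   -8  -15 ]
R4 <- R4 - (-4)*R3:  [ 0  0  0  1 ]
All pivots nonzero; naive elimination completes without hitting a zero pivot.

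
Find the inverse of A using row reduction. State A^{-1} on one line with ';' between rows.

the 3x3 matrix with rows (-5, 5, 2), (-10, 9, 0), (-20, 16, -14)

inverse = [21/5 -17/5 3/5; 14/3 -11/3 2/3; -2/3 2/3 -1/6]

Gauss-Jordan on [A | I]:
R1 <- (1/-5)*R1:  [    1    -1  -2/5  |  -1/5     0     0 ]
R2 <- R2 - (-10)*R1:  [  0  -1  -4  |  -2   1   0 ]
R3 <- R3 - (-20)*R1:  [   0   -4  -22  |   -4    0    1 ]
R2 <- (1/-1)*R2:  [  0   1   4  |   2  -1   0 ]
R1 <- R1 - (-1)*R2:  [    1     0  18/5  |   9/5    -1     0 ]
R3 <- R3 - (-4)*R2:  [  0   0  -6  |   4  -4   1 ]
R3 <- (1/-6)*R3:  [    0     0     1  |  -2/3   2/3  -1/6 ]
R1 <- R1 - (18/5)*R3:  [     1      0      0  |   21/5  -17/5    3/5 ]
R2 <- R2 - (4)*R3:  [     0      1      0  |   14/3  -11/3    2/3 ]
Right block of [I | A^{-1}] is the inverse:
[ 21/5  -17/5   3/5 ]
[ 14/3  -11/3   2/3 ]
[ -2/3    2/3  -1/6 ]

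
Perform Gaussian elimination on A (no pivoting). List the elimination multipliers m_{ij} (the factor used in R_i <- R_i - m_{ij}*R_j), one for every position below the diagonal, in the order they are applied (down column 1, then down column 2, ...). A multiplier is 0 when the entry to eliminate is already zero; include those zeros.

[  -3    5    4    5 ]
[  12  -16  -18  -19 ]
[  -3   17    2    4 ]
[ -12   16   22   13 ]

Forward elimination:
R2 <- R2 - (-4)*R1:  [  0   4  -2   1 ]
R3 <- R3 - (1)*R1:  [  0  12  -2  -1 ]
R4 <- R4 - (4)*R1:  [  0  -4   6  -7 ]
R3 <- R3 - (3)*R2:  [  0   0   4  -4 ]
R4 <- R4 - (-1)*R2:  [  0   0   4  -6 ]
R4 <- R4 - (1)*R3:  [  0   0   0  -2 ]
Multipliers (in order of application): m_{21} = -4, m_{31} = 1, m_{41} = 4, m_{32} = 3, m_{42} = -1, m_{43} = 1

multipliers: -4, 1, 4, 3, -1, 1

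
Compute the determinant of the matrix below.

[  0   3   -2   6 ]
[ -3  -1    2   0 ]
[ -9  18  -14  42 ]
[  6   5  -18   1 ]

Forward elimination:
R1 <-> R2   (pivot in column 1 was zero)
[ -3  -1    2   0 ]
[  0   3   -2   6 ]
[ -9  18  -14  42 ]
[  6   5  -18   1 ]
R3 <- R3 - (3)*R1:  [   0   21  -20   42 ]
R4 <- R4 - (-2)*R1:  [   0    3  -14    1 ]
R3 <- R3 - (7)*R2:  [  0   0  -6   0 ]
R4 <- R4 - (1)*R2:  [   0    0  -12   -5 ]
R4 <- R4 - (2)*R3:  [  0   0   0  -5 ]
Upper-triangular form:
[ -3  -1   2   0 ]
[  0   3  -2   6 ]
[  0   0  -6   0 ]
[  0   0   0  -5 ]
det(A) = (-1)^1 * (-3) * (3) * (-6) * (-5) = 270  (1 row swap -> sign -1)

det(A) = 270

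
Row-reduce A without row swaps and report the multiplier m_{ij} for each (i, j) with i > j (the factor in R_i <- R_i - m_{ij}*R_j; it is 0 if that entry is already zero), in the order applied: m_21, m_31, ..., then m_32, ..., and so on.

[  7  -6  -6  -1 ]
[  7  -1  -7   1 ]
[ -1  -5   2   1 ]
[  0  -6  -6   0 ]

multipliers: 1, -1/7, 0, -41/35, -6/5, 252

Forward elimination:
R2 <- R2 - (1)*R1:  [  0   5  -1   2 ]
R3 <- R3 - (-1/7)*R1:  [     0  -41/7    8/7    6/7 ]
R4: entry in column 1 is already 0 -> m_{41} = 0 (no row operation needed)
R3 <- R3 - (-41/35)*R2:  [     0      0  -1/35   16/5 ]
R4 <- R4 - (-6/5)*R2:  [     0      0  -36/5   12/5 ]
R4 <- R4 - (252)*R3:  [    0     0     0  -804 ]
Multipliers (in order of application): m_{21} = 1, m_{31} = -1/7, m_{41} = 0, m_{32} = -41/35, m_{42} = -6/5, m_{43} = 252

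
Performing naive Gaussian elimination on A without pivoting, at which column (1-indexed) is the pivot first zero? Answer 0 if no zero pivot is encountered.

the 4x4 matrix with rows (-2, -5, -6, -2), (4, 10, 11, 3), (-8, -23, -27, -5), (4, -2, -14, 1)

Naive forward elimination:
R2 <- R2 - (-2)*R1:  [  0   0  -1  -1 ]
R3 <- R3 - (4)*R1:  [  0  -3  -3   3 ]
R4 <- R4 - (-2)*R1:  [   0  -12  -26   -3 ]
Matrix at this point:
[ -2   -5   -6  -2 ]
[  0    0   -1  -1 ]
[  0   -3   -3   3 ]
[  0  -12  -26  -3 ]
Pivot entry (2,2) is zero but row 3 has -3 in column 2 -> naive elimination stops; a row interchange (e.g. R2 <-> R3) would be required here.

first zero-pivot column = 2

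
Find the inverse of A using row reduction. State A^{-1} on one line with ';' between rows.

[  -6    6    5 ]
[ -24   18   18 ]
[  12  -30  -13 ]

inverse = [17/6 -2/3 1/6; -8/9 1/6 -1/9; 14/3 -1 1/3]

Gauss-Jordan on [A | I]:
R1 <- (1/-6)*R1:  [    1    -1  -5/6  |  -1/6     0     0 ]
R2 <- R2 - (-24)*R1:  [  0  -6  -2  |  -4   1   0 ]
R3 <- R3 - (12)*R1:  [   0  -18   -3  |    2    0    1 ]
R2 <- (1/-6)*R2:  [    0     1   1/3  |   2/3  -1/6     0 ]
R1 <- R1 - (-1)*R2:  [    1     0  -1/2  |   1/2  -1/6     0 ]
R3 <- R3 - (-18)*R2:  [  0   0   3  |  14  -3   1 ]
R3 <- (1/3)*R3:  [    0     0     1  |  14/3    -1   1/3 ]
R1 <- R1 - (-1/2)*R3:  [    1     0     0  |  17/6  -2/3   1/6 ]
R2 <- R2 - (1/3)*R3:  [    0     1     0  |  -8/9   1/6  -1/9 ]
Right block of [I | A^{-1}] is the inverse:
[ 17/6  -2/3   1/6 ]
[ -8/9   1/6  -1/9 ]
[ 14/3    -1   1/3 ]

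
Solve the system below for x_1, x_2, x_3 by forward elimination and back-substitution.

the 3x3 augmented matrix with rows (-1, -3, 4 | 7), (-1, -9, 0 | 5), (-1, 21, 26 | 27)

Forward elimination on [A|b]:
R2 <- R2 - (1)*R1:  [  0  -6  -4  -2 ]
R3 <- R3 - (1)*R1:  [  0  24  22  20 ]
R3 <- R3 - (-4)*R2:  [  0   0   6  12 ]
Row echelon form:
[ -1  -3   4  |   7 ]
[  0  -6  -4  |  -2 ]
[  0   0   6  |  12 ]
Back-substitution:
x_3 = (12) / 6 = 2
x_2 = (-2 - (-4)*(2)) / -6 = -1
x_1 = (7 - (-3)*(-1) - (4)*(2)) / -1 = 4

(4, -1, 2)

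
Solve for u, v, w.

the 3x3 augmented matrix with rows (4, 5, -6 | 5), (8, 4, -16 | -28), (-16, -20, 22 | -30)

Forward elimination on [A|b]:
R2 <- R2 - (2)*R1:  [   0   -6   -4  -38 ]
R3 <- R3 - (-4)*R1:  [   0    0   -2  -10 ]
Row echelon form:
[ 4   5  -6  |    5 ]
[ 0  -6  -4  |  -38 ]
[ 0   0  -2  |  -10 ]
Back-substitution:
w = (-10) / -2 = 5
v = (-38 - (-4)*(5)) / -6 = 3
u = (5 - (5)*(3) - (-6)*(5)) / 4 = 5

(5, 3, 5)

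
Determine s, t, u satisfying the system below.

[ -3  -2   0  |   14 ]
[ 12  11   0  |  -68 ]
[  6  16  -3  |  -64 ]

Forward elimination on [A|b]:
R2 <- R2 - (-4)*R1:  [   0    3    0  -12 ]
R3 <- R3 - (-2)*R1:  [   0   12   -3  -36 ]
R3 <- R3 - (4)*R2:  [  0   0  -3  12 ]
Row echelon form:
[ -3  -2   0  |   14 ]
[  0   3   0  |  -12 ]
[  0   0  -3  |   12 ]
Back-substitution:
u = (12) / -3 = -4
t = (-12) / 3 = -4
s = (14 - (-2)*(-4)) / -3 = -2

(-2, -4, -4)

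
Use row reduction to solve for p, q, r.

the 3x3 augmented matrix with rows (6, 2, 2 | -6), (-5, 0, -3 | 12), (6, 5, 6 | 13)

(-3, 5, 1)

Forward elimination on [A|b]:
R2 <- R2 - (-5/6)*R1:  [    0   5/3  -4/3     7 ]
R3 <- R3 - (1)*R1:  [  0   3   4  19 ]
R3 <- R3 - (9/5)*R2:  [    0     0  32/5  32/5 ]
Row echelon form:
[ 6    2     2  |    -6 ]
[ 0  5/3  -4/3  |     7 ]
[ 0    0  32/5  |  32/5 ]
Back-substitution:
r = (32/5) / (32/5) = 1
q = (7 - (-4/3)*(1)) / (5/3) = 5
p = (-6 - (2)*(5) - (2)*(1)) / 6 = -3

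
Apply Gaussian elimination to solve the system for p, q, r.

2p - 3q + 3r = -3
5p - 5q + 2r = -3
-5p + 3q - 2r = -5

Forward elimination on [A|b]:
R2 <- R2 - (5/2)*R1:  [     0    5/2  -11/2    9/2 ]
R3 <- R3 - (-5/2)*R1:  [     0   -9/2   11/2  -25/2 ]
R3 <- R3 - (-9/5)*R2:  [     0      0  -22/5  -22/5 ]
Row echelon form:
[ 2   -3      3  |     -3 ]
[ 0  5/2  -11/2  |    9/2 ]
[ 0    0  -22/5  |  -22/5 ]
Back-substitution:
r = (-22/5) / (-22/5) = 1
q = (9/2 - (-11/2)*(1)) / (5/2) = 4
p = (-3 - (-3)*(4) - (3)*(1)) / 2 = 3

(3, 4, 1)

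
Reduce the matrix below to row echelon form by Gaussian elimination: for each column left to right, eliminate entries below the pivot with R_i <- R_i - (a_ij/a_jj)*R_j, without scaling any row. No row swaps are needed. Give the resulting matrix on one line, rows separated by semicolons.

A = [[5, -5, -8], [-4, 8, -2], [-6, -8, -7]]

REF = [5 -5 -8; 0 4 -42/5; 0 0 -46]

Forward elimination:
R2 <- R2 - (-4/5)*R1:  [     0      4  -42/5 ]
R3 <- R3 - (-6/5)*R1:  [     0    -14  -83/5 ]
R3 <- R3 - (-7/2)*R2:  [   0    0  -46 ]
Row echelon form:
[ 5  -5     -8 ]
[ 0   4  -42/5 ]
[ 0   0    -46 ]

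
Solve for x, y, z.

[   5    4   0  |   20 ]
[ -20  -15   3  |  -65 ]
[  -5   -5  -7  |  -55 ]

(4, 0, 5)

Forward elimination on [A|b]:
R2 <- R2 - (-4)*R1:  [  0   1   3  15 ]
R3 <- R3 - (-1)*R1:  [   0   -1   -7  -35 ]
R3 <- R3 - (-1)*R2:  [   0    0   -4  -20 ]
Row echelon form:
[ 5  4   0  |   20 ]
[ 0  1   3  |   15 ]
[ 0  0  -4  |  -20 ]
Back-substitution:
z = (-20) / -4 = 5
y = (15 - (3)*(5)) / 1 = 0
x = (20 - (4)*(0)) / 5 = 4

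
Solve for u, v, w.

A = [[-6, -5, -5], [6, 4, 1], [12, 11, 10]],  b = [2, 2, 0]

Forward elimination on [A|b]:
R2 <- R2 - (-1)*R1:  [  0  -1  -4   4 ]
R3 <- R3 - (-2)*R1:  [ 0  1  0  4 ]
R3 <- R3 - (-1)*R2:  [  0   0  -4   8 ]
Row echelon form:
[ -6  -5  -5  |  2 ]
[  0  -1  -4  |  4 ]
[  0   0  -4  |  8 ]
Back-substitution:
w = (8) / -4 = -2
v = (4 - (-4)*(-2)) / -1 = 4
u = (2 - (-5)*(4) - (-5)*(-2)) / -6 = -2

(-2, 4, -2)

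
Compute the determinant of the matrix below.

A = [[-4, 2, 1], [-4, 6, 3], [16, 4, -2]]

Forward elimination:
R2 <- R2 - (1)*R1:  [ 0  4  2 ]
R3 <- R3 - (-4)*R1:  [  0  12   2 ]
R3 <- R3 - (3)*R2:  [  0   0  -4 ]
Upper-triangular form:
[ -4  2   1 ]
[  0  4   2 ]
[  0  0  -4 ]
det(A) = (-1)^0 * (-4) * (4) * (-4) = 64  (0 row swaps -> sign +1)

det(A) = 64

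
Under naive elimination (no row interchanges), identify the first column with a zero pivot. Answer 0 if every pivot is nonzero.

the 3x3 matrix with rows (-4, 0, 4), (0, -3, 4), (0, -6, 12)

Naive forward elimination:
R3 <- R3 - (2)*R2:  [ 0  0  4 ]
All pivots nonzero; naive elimination completes without hitting a zero pivot.

first zero-pivot column = 0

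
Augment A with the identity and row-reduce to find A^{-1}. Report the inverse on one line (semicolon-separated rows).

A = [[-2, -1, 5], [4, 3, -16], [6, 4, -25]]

Gauss-Jordan on [A | I]:
R1 <- (1/-2)*R1:  [    1   1/2  -5/2  |  -1/2     0     0 ]
R2 <- R2 - (4)*R1:  [  0   1  -6  |   2   1   0 ]
R3 <- R3 - (6)*R1:  [   0    1  -10  |    3    0    1 ]
R1 <- R1 - (1/2)*R2:  [    1     0   1/2  |  -3/2  -1/2     0 ]
R3 <- R3 - (1)*R2:  [  0   0  -4  |   1  -1   1 ]
R3 <- (1/-4)*R3:  [    0     0     1  |  -1/4   1/4  -1/4 ]
R1 <- R1 - (1/2)*R3:  [     1      0      0  |  -11/8   -5/8    1/8 ]
R2 <- R2 - (-6)*R3:  [    0     1     0  |   1/2   5/2  -3/2 ]
Right block of [I | A^{-1}] is the inverse:
[ -11/8  -5/8   1/8 ]
[   1/2   5/2  -3/2 ]
[  -1/4   1/4  -1/4 ]

inverse = [-11/8 -5/8 1/8; 1/2 5/2 -3/2; -1/4 1/4 -1/4]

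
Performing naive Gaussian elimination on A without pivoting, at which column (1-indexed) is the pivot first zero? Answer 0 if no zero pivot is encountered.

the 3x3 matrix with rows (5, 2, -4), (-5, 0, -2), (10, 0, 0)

first zero-pivot column = 0

Naive forward elimination:
R2 <- R2 - (-1)*R1:  [  0   2  -6 ]
R3 <- R3 - (2)*R1:  [  0  -4   8 ]
R3 <- R3 - (-2)*R2:  [  0   0  -4 ]
All pivots nonzero; naive elimination completes without hitting a zero pivot.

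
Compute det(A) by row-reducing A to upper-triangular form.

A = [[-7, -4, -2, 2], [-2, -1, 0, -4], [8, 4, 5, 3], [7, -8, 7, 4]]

det(A) = 1201

Forward elimination:
R2 <- R2 - (2/7)*R1:  [     0    1/7    4/7  -32/7 ]
R3 <- R3 - (-8/7)*R1:  [    0  -4/7  19/7  37/7 ]
R4 <- R4 - (-1)*R1:  [   0  -12    5    6 ]
R3 <- R3 - (-4)*R2:  [   0    0    5  -13 ]
R4 <- R4 - (-84)*R2:  [    0     0    53  -378 ]
R4 <- R4 - (53/5)*R3:  [       0        0        0  -1201/5 ]
Upper-triangular form:
[ -7   -4   -2        2 ]
[  0  1/7  4/7    -32/7 ]
[  0    0    5      -13 ]
[  0    0    0  -1201/5 ]
det(A) = (-1)^0 * (-7) * (1/7) * (5) * (-1201/5) = 1201  (0 row swaps -> sign +1)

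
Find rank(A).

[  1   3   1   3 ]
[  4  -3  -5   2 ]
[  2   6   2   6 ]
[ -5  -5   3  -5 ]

rank(A) = 3

Row reduction:
R2 <- R2 - (4)*R1:  [   0  -15   -9  -10 ]
R3 <- R3 - (2)*R1:  [ 0  0  0  0 ]
R4 <- R4 - (-5)*R1:  [  0  10   8  10 ]
R4 <- R4 - (-2/3)*R2:  [    0     0     2  10/3 ]
R3 <-> R4   (pivot in column 3 was zero)
[ 1    3   1     3 ]
[ 0  -15  -9   -10 ]
[ 0    0   2  10/3 ]
[ 0    0   0     0 ]
Row echelon form:
[ 1    3   1     3 ]
[ 0  -15  -9   -10 ]
[ 0    0   2  10/3 ]
[ 0    0   0     0 ]
Nonzero rows / pivot columns: 3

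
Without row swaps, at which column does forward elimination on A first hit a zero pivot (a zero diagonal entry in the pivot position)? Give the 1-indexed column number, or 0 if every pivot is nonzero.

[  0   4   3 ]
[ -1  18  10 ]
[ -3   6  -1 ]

first zero-pivot column = 1

Naive forward elimination:
Pivot entry (1,1) is zero but row 2 has -1 in column 1 -> naive elimination stops; a row interchange (e.g. R1 <-> R2) would be required here.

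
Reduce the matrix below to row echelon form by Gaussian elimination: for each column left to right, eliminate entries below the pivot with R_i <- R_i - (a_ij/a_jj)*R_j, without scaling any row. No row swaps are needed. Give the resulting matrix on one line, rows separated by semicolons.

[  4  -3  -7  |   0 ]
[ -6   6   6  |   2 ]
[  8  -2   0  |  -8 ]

REF = [4 -3 -7 0; 0 3/2 -9/2 2; 0 0 26 -40/3]

Forward elimination:
R2 <- R2 - (-3/2)*R1:  [    0   3/2  -9/2     2 ]
R3 <- R3 - (2)*R1:  [  0   4  14  -8 ]
R3 <- R3 - (8/3)*R2:  [     0      0     26  -40/3 ]
Row echelon form:
[ 4   -3    -7  |      0 ]
[ 0  3/2  -9/2  |      2 ]
[ 0    0    26  |  -40/3 ]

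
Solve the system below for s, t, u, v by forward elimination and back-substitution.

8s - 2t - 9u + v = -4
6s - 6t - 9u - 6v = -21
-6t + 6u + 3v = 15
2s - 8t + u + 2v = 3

Forward elimination on [A|b]:
R2 <- R2 - (3/4)*R1:  [     0   -9/2   -9/4  -27/4    -18 ]
R4 <- R4 - (1/4)*R1:  [     0  -15/2   13/4    7/4      4 ]
R3 <- R3 - (4/3)*R2:  [  0   0   9  12  39 ]
R4 <- R4 - (5/3)*R2:  [  0   0   7  13  34 ]
R4 <- R4 - (7/9)*R3:  [    0     0     0  11/3  11/3 ]
Row echelon form:
[ 8    -2    -9      1  |    -4 ]
[ 0  -9/2  -9/4  -27/4  |   -18 ]
[ 0     0     9     12  |    39 ]
[ 0     0     0   11/3  |  11/3 ]
Back-substitution:
v = (11/3) / (11/3) = 1
u = (39 - (12)*(1)) / 9 = 3
t = (-18 - (-9/4)*(3) - (-27/4)*(1)) / (-9/2) = 1
s = (-4 - (-2)*(1) - (-9)*(3) - (1)*(1)) / 8 = 3

(3, 1, 3, 1)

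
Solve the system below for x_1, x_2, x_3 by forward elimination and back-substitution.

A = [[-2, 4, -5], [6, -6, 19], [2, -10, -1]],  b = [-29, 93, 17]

(5, -1, 3)

Forward elimination on [A|b]:
R2 <- R2 - (-3)*R1:  [ 0  6  4  6 ]
R3 <- R3 - (-1)*R1:  [   0   -6   -6  -12 ]
R3 <- R3 - (-1)*R2:  [  0   0  -2  -6 ]
Row echelon form:
[ -2  4  -5  |  -29 ]
[  0  6   4  |    6 ]
[  0  0  -2  |   -6 ]
Back-substitution:
x_3 = (-6) / -2 = 3
x_2 = (6 - (4)*(3)) / 6 = -1
x_1 = (-29 - (4)*(-1) - (-5)*(3)) / -2 = 5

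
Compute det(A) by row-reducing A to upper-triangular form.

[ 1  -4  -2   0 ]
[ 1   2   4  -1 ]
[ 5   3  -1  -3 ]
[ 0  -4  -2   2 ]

det(A) = -122

Forward elimination:
R2 <- R2 - (1)*R1:  [  0   6   6  -1 ]
R3 <- R3 - (5)*R1:  [  0  23   9  -3 ]
R3 <- R3 - (23/6)*R2:  [   0    0  -14  5/6 ]
R4 <- R4 - (-2/3)*R2:  [   0    0    2  4/3 ]
R4 <- R4 - (-1/7)*R3:  [     0      0      0  61/42 ]
Upper-triangular form:
[ 1  -4   -2      0 ]
[ 0   6    6     -1 ]
[ 0   0  -14    5/6 ]
[ 0   0    0  61/42 ]
det(A) = (-1)^0 * (1) * (6) * (-14) * (61/42) = -122  (0 row swaps -> sign +1)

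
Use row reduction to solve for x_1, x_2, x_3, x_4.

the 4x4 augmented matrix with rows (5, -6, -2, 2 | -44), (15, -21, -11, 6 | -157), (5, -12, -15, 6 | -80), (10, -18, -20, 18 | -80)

(-4, 5, 2, 5)

Forward elimination on [A|b]:
R2 <- R2 - (3)*R1:  [   0   -3   -5    0  -25 ]
R3 <- R3 - (1)*R1:  [   0   -6  -13    4  -36 ]
R4 <- R4 - (2)*R1:  [   0   -6  -16   14    8 ]
R3 <- R3 - (2)*R2:  [  0   0  -3   4  14 ]
R4 <- R4 - (2)*R2:  [  0   0  -6  14  58 ]
R4 <- R4 - (2)*R3:  [  0   0   0   6  30 ]
Row echelon form:
[ 5  -6  -2  2  |  -44 ]
[ 0  -3  -5  0  |  -25 ]
[ 0   0  -3  4  |   14 ]
[ 0   0   0  6  |   30 ]
Back-substitution:
x_4 = (30) / 6 = 5
x_3 = (14 - (4)*(5)) / -3 = 2
x_2 = (-25 - (-5)*(2)) / -3 = 5
x_1 = (-44 - (-6)*(5) - (-2)*(2) - (2)*(5)) / 5 = -4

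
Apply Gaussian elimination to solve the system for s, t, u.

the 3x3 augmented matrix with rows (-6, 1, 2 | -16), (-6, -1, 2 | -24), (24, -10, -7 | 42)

Forward elimination on [A|b]:
R2 <- R2 - (1)*R1:  [  0  -2   0  -8 ]
R3 <- R3 - (-4)*R1:  [   0   -6    1  -22 ]
R3 <- R3 - (3)*R2:  [ 0  0  1  2 ]
Row echelon form:
[ -6   1  2  |  -16 ]
[  0  -2  0  |   -8 ]
[  0   0  1  |    2 ]
Back-substitution:
u = (2) / 1 = 2
t = (-8) / -2 = 4
s = (-16 - (1)*(4) - (2)*(2)) / -6 = 4

(4, 4, 2)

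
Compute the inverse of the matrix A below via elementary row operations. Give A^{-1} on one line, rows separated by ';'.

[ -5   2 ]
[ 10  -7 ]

Gauss-Jordan on [A | I]:
R1 <- (1/-5)*R1:  [    1  -2/5  |  -1/5     0 ]
R2 <- R2 - (10)*R1:  [  0  -3  |   2   1 ]
R2 <- (1/-3)*R2:  [    0     1  |  -2/3  -1/3 ]
R1 <- R1 - (-2/5)*R2:  [     1      0  |  -7/15  -2/15 ]
Right block of [I | A^{-1}] is the inverse:
[ -7/15  -2/15 ]
[  -2/3   -1/3 ]

inverse = [-7/15 -2/15; -2/3 -1/3]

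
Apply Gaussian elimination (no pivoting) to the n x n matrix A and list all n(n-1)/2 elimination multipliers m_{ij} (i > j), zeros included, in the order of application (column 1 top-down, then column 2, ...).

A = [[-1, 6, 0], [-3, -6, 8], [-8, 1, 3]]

multipliers: 3, 8, 47/24

Forward elimination:
R2 <- R2 - (3)*R1:  [   0  -24    8 ]
R3 <- R3 - (8)*R1:  [   0  -47    3 ]
R3 <- R3 - (47/24)*R2:  [     0      0  -38/3 ]
Multipliers (in order of application): m_{21} = 3, m_{31} = 8, m_{32} = 47/24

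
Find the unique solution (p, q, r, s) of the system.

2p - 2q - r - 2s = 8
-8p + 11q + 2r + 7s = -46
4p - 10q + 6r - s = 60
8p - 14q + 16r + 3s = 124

(4, -2, 4, 0)

Forward elimination on [A|b]:
R2 <- R2 - (-4)*R1:  [   0    3   -2   -1  -14 ]
R3 <- R3 - (2)*R1:  [  0  -6   8   3  44 ]
R4 <- R4 - (4)*R1:  [  0  -6  20  11  92 ]
R3 <- R3 - (-2)*R2:  [  0   0   4   1  16 ]
R4 <- R4 - (-2)*R2:  [  0   0  16   9  64 ]
R4 <- R4 - (4)*R3:  [ 0  0  0  5  0 ]
Row echelon form:
[ 2  -2  -1  -2  |    8 ]
[ 0   3  -2  -1  |  -14 ]
[ 0   0   4   1  |   16 ]
[ 0   0   0   5  |    0 ]
Back-substitution:
s = (0) / 5 = 0
r = (16 - (1)*(0)) / 4 = 4
q = (-14 - (-2)*(4) - (-1)*(0)) / 3 = -2
p = (8 - (-2)*(-2) - (-1)*(4) - (-2)*(0)) / 2 = 4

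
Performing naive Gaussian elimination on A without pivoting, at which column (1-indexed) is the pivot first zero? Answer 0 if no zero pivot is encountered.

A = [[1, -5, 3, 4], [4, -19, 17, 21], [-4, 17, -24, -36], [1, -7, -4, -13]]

Naive forward elimination:
R2 <- R2 - (4)*R1:  [ 0  1  5  5 ]
R3 <- R3 - (-4)*R1:  [   0   -3  -12  -20 ]
R4 <- R4 - (1)*R1:  [   0   -2   -7  -17 ]
R3 <- R3 - (-3)*R2:  [  0   0   3  -5 ]
R4 <- R4 - (-2)*R2:  [  0   0   3  -7 ]
R4 <- R4 - (1)*R3:  [  0   0   0  -2 ]
All pivots nonzero; naive elimination completes without hitting a zero pivot.

first zero-pivot column = 0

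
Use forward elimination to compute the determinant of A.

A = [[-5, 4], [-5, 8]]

det(A) = -20

Forward elimination:
R2 <- R2 - (1)*R1:  [ 0  4 ]
Upper-triangular form:
[ -5  4 ]
[  0  4 ]
det(A) = (-1)^0 * (-5) * (4) = -20  (0 row swaps -> sign +1)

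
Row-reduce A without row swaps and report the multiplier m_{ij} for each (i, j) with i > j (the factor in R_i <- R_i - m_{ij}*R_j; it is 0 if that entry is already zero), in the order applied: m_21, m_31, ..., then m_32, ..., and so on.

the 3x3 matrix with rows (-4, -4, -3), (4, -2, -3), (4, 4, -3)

Forward elimination:
R2 <- R2 - (-1)*R1:  [  0  -6  -6 ]
R3 <- R3 - (-1)*R1:  [  0   0  -6 ]
R3: entry in column 2 is already 0 -> m_{32} = 0 (no row operation needed)
Multipliers (in order of application): m_{21} = -1, m_{31} = -1, m_{32} = 0

multipliers: -1, -1, 0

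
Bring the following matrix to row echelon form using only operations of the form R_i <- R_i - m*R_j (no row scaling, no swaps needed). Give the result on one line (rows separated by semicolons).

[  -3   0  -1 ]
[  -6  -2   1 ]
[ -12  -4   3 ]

Forward elimination:
R2 <- R2 - (2)*R1:  [  0  -2   3 ]
R3 <- R3 - (4)*R1:  [  0  -4   7 ]
R3 <- R3 - (2)*R2:  [ 0  0  1 ]
Row echelon form:
[ -3   0  -1 ]
[  0  -2   3 ]
[  0   0   1 ]

REF = [-3 0 -1; 0 -2 3; 0 0 1]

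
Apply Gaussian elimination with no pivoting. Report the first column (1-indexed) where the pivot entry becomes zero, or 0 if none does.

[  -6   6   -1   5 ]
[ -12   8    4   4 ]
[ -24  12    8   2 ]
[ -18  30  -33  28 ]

first zero-pivot column = 0

Naive forward elimination:
R2 <- R2 - (2)*R1:  [  0  -4   6  -6 ]
R3 <- R3 - (4)*R1:  [   0  -12   12  -18 ]
R4 <- R4 - (3)*R1:  [   0   12  -30   13 ]
R3 <- R3 - (3)*R2:  [  0   0  -6   0 ]
R4 <- R4 - (-3)*R2:  [   0    0  -12   -5 ]
R4 <- R4 - (2)*R3:  [  0   0   0  -5 ]
All pivots nonzero; naive elimination completes without hitting a zero pivot.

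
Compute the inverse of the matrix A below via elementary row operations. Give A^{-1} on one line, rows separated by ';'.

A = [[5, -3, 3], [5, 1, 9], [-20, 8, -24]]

inverse = [4/5 2/5 1/4; 1/2 1/2 1/4; -1/2 -1/6 -1/6]

Gauss-Jordan on [A | I]:
R1 <- (1/5)*R1:  [    1  -3/5   3/5  |   1/5     0     0 ]
R2 <- R2 - (5)*R1:  [  0   4   6  |  -1   1   0 ]
R3 <- R3 - (-20)*R1:  [   0   -4  -12  |    4    0    1 ]
R2 <- (1/4)*R2:  [    0     1   3/2  |  -1/4   1/4     0 ]
R1 <- R1 - (-3/5)*R2:  [    1     0   3/2  |  1/20  3/20     0 ]
R3 <- R3 - (-4)*R2:  [  0   0  -6  |   3   1   1 ]
R3 <- (1/-6)*R3:  [    0     0     1  |  -1/2  -1/6  -1/6 ]
R1 <- R1 - (3/2)*R3:  [   1    0    0  |  4/5  2/5  1/4 ]
R2 <- R2 - (3/2)*R3:  [   0    1    0  |  1/2  1/2  1/4 ]
Right block of [I | A^{-1}] is the inverse:
[  4/5   2/5   1/4 ]
[  1/2   1/2   1/4 ]
[ -1/2  -1/6  -1/6 ]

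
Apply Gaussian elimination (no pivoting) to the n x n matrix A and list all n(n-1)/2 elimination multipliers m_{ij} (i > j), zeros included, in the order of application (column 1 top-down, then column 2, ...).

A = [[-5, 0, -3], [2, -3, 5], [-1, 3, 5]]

multipliers: -2/5, 1/5, -1

Forward elimination:
R2 <- R2 - (-2/5)*R1:  [    0    -3  19/5 ]
R3 <- R3 - (1/5)*R1:  [    0     3  28/5 ]
R3 <- R3 - (-1)*R2:  [    0     0  47/5 ]
Multipliers (in order of application): m_{21} = -2/5, m_{31} = 1/5, m_{32} = -1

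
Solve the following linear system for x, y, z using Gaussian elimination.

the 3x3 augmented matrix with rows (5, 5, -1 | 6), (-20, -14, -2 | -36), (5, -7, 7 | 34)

Forward elimination on [A|b]:
R2 <- R2 - (-4)*R1:  [   0    6   -6  -12 ]
R3 <- R3 - (1)*R1:  [   0  -12    8   28 ]
R3 <- R3 - (-2)*R2:  [  0   0  -4   4 ]
Row echelon form:
[ 5  5  -1  |    6 ]
[ 0  6  -6  |  -12 ]
[ 0  0  -4  |    4 ]
Back-substitution:
z = (4) / -4 = -1
y = (-12 - (-6)*(-1)) / 6 = -3
x = (6 - (5)*(-3) - (-1)*(-1)) / 5 = 4

(4, -3, -1)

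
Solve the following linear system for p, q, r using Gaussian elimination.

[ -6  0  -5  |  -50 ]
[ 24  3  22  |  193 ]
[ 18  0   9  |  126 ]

(5, -5, 4)

Forward elimination on [A|b]:
R2 <- R2 - (-4)*R1:  [  0   3   2  -7 ]
R3 <- R3 - (-3)*R1:  [   0    0   -6  -24 ]
Row echelon form:
[ -6  0  -5  |  -50 ]
[  0  3   2  |   -7 ]
[  0  0  -6  |  -24 ]
Back-substitution:
r = (-24) / -6 = 4
q = (-7 - (2)*(4)) / 3 = -5
p = (-50 - (-5)*(4)) / -6 = 5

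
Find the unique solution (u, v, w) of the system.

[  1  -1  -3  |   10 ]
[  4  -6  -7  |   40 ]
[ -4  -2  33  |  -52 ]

Forward elimination on [A|b]:
R2 <- R2 - (4)*R1:  [  0  -2   5   0 ]
R3 <- R3 - (-4)*R1:  [   0   -6   21  -12 ]
R3 <- R3 - (3)*R2:  [   0    0    6  -12 ]
Row echelon form:
[ 1  -1  -3  |   10 ]
[ 0  -2   5  |    0 ]
[ 0   0   6  |  -12 ]
Back-substitution:
w = (-12) / 6 = -2
v = (0 - (5)*(-2)) / -2 = -5
u = (10 - (-1)*(-5) - (-3)*(-2)) / 1 = -1

(-1, -5, -2)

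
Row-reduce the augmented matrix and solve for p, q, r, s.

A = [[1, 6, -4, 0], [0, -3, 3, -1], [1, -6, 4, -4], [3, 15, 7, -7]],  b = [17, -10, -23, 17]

(5, 2, 0, 4)

Forward elimination on [A|b]:
R3 <- R3 - (1)*R1:  [   0  -12    8   -4  -40 ]
R4 <- R4 - (3)*R1:  [   0   -3   19   -7  -34 ]
R3 <- R3 - (4)*R2:  [  0   0  -4   0   0 ]
R4 <- R4 - (1)*R2:  [   0    0   16   -6  -24 ]
R4 <- R4 - (-4)*R3:  [   0    0    0   -6  -24 ]
Row echelon form:
[ 1   6  -4   0  |   17 ]
[ 0  -3   3  -1  |  -10 ]
[ 0   0  -4   0  |    0 ]
[ 0   0   0  -6  |  -24 ]
Back-substitution:
s = (-24) / -6 = 4
r = (0) / -4 = 0
q = (-10 - (3)*(0) - (-1)*(4)) / -3 = 2
p = (17 - (6)*(2) - (-4)*(0)) / 1 = 5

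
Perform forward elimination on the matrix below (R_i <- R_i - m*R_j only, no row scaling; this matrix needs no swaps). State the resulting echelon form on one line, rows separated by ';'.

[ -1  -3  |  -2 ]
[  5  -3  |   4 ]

Forward elimination:
R2 <- R2 - (-5)*R1:  [   0  -18   -6 ]
Row echelon form:
[ -1   -3  |  -2 ]
[  0  -18  |  -6 ]

REF = [-1 -3 -2; 0 -18 -6]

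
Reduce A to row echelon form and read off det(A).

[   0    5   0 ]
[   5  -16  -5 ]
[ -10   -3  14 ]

Forward elimination:
R1 <-> R2   (pivot in column 1 was zero)
[   5  -16  -5 ]
[   0    5   0 ]
[ -10   -3  14 ]
R3 <- R3 - (-2)*R1:  [   0  -35    4 ]
R3 <- R3 - (-7)*R2:  [ 0  0  4 ]
Upper-triangular form:
[ 5  -16  -5 ]
[ 0    5   0 ]
[ 0    0   4 ]
det(A) = (-1)^1 * (5) * (5) * (4) = -100  (1 row swap -> sign -1)

det(A) = -100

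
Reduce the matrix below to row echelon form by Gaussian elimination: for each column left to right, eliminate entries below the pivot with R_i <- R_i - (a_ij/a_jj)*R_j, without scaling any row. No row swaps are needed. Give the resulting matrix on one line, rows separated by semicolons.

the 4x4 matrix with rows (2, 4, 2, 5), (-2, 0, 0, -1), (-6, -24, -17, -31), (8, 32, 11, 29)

Forward elimination:
R2 <- R2 - (-1)*R1:  [ 0  4  2  4 ]
R3 <- R3 - (-3)*R1:  [   0  -12  -11  -16 ]
R4 <- R4 - (4)*R1:  [  0  16   3   9 ]
R3 <- R3 - (-3)*R2:  [  0   0  -5  -4 ]
R4 <- R4 - (4)*R2:  [  0   0  -5  -7 ]
R4 <- R4 - (1)*R3:  [  0   0   0  -3 ]
Row echelon form:
[ 2  4   2   5 ]
[ 0  4   2   4 ]
[ 0  0  -5  -4 ]
[ 0  0   0  -3 ]

REF = [2 4 2 5; 0 4 2 4; 0 0 -5 -4; 0 0 0 -3]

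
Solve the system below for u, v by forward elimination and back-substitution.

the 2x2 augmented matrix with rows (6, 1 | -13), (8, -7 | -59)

(-3, 5)

Forward elimination on [A|b]:
R2 <- R2 - (4/3)*R1:  [      0   -25/3  -125/3 ]
Row echelon form:
[ 6      1  |     -13 ]
[ 0  -25/3  |  -125/3 ]
Back-substitution:
v = (-125/3) / (-25/3) = 5
u = (-13 - (1)*(5)) / 6 = -3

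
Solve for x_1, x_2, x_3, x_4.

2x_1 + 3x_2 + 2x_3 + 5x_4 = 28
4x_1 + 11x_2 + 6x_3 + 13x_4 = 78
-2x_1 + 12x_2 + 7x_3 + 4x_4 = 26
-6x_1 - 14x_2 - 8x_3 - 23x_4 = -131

(1, 3, -4, 5)

Forward elimination on [A|b]:
R2 <- R2 - (2)*R1:  [  0   5   2   3  22 ]
R3 <- R3 - (-1)*R1:  [  0  15   9   9  54 ]
R4 <- R4 - (-3)*R1:  [   0   -5   -2   -8  -47 ]
R3 <- R3 - (3)*R2:  [   0    0    3    0  -12 ]
R4 <- R4 - (-1)*R2:  [   0    0    0   -5  -25 ]
Row echelon form:
[ 2  3  2   5  |   28 ]
[ 0  5  2   3  |   22 ]
[ 0  0  3   0  |  -12 ]
[ 0  0  0  -5  |  -25 ]
Back-substitution:
x_4 = (-25) / -5 = 5
x_3 = (-12) / 3 = -4
x_2 = (22 - (2)*(-4) - (3)*(5)) / 5 = 3
x_1 = (28 - (3)*(3) - (2)*(-4) - (5)*(5)) / 2 = 1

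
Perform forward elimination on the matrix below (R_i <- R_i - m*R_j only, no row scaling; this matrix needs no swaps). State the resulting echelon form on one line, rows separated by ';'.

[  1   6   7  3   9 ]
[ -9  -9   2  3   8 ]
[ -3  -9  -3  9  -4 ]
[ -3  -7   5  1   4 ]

REF = [1 6 7 3 9; 0 45 65 30 89; 0 0 5 12 26/5; 0 0 0 -108/5 -286/225]

Forward elimination:
R2 <- R2 - (-9)*R1:  [  0  45  65  30  89 ]
R3 <- R3 - (-3)*R1:  [  0   9  18  18  23 ]
R4 <- R4 - (-3)*R1:  [  0  11  26  10  31 ]
R3 <- R3 - (1/5)*R2:  [    0     0     5    12  26/5 ]
R4 <- R4 - (11/45)*R2:  [      0       0    91/9     8/3  416/45 ]
R4 <- R4 - (91/45)*R3:  [        0         0         0    -108/5  -286/225 ]
Row echelon form:
[ 1   6   7       3         9 ]
[ 0  45  65      30        89 ]
[ 0   0   5      12      26/5 ]
[ 0   0   0  -108/5  -286/225 ]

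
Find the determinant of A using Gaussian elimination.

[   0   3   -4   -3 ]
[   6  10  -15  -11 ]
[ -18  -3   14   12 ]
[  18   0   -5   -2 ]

det(A) = -90

Forward elimination:
R1 <-> R2   (pivot in column 1 was zero)
[   6  10  -15  -11 ]
[   0   3   -4   -3 ]
[ -18  -3   14   12 ]
[  18   0   -5   -2 ]
R3 <- R3 - (-3)*R1:  [   0   27  -31  -21 ]
R4 <- R4 - (3)*R1:  [   0  -30   40   31 ]
R3 <- R3 - (9)*R2:  [ 0  0  5  6 ]
R4 <- R4 - (-10)*R2:  [ 0  0  0  1 ]
Upper-triangular form:
[ 6  10  -15  -11 ]
[ 0   3   -4   -3 ]
[ 0   0    5    6 ]
[ 0   0    0    1 ]
det(A) = (-1)^1 * (6) * (3) * (5) * (1) = -90  (1 row swap -> sign -1)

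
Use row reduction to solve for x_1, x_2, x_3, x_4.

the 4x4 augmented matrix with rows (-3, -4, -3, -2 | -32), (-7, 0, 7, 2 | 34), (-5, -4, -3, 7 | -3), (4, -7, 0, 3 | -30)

(-1, 5, 3, 3)

Forward elimination on [A|b]:
R2 <- R2 - (7/3)*R1:  [     0   28/3     14   20/3  326/3 ]
R3 <- R3 - (5/3)*R1:  [     0    8/3      2   31/3  151/3 ]
R4 <- R4 - (-4/3)*R1:  [      0   -37/3      -4     1/3  -218/3 ]
R3 <- R3 - (2/7)*R2:  [     0      0     -2   59/7  135/7 ]
R4 <- R4 - (-37/28)*R2:  [      0       0    29/2    64/7  993/14 ]
R4 <- R4 - (-29/4)*R3:  [     0      0      0  281/4  843/4 ]
Row echelon form:
[ -3    -4  -3     -2  |    -32 ]
[  0  28/3  14   20/3  |  326/3 ]
[  0     0  -2   59/7  |  135/7 ]
[  0     0   0  281/4  |  843/4 ]
Back-substitution:
x_4 = (843/4) / (281/4) = 3
x_3 = (135/7 - (59/7)*(3)) / -2 = 3
x_2 = (326/3 - (14)*(3) - (20/3)*(3)) / (28/3) = 5
x_1 = (-32 - (-4)*(5) - (-3)*(3) - (-2)*(3)) / -3 = -1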